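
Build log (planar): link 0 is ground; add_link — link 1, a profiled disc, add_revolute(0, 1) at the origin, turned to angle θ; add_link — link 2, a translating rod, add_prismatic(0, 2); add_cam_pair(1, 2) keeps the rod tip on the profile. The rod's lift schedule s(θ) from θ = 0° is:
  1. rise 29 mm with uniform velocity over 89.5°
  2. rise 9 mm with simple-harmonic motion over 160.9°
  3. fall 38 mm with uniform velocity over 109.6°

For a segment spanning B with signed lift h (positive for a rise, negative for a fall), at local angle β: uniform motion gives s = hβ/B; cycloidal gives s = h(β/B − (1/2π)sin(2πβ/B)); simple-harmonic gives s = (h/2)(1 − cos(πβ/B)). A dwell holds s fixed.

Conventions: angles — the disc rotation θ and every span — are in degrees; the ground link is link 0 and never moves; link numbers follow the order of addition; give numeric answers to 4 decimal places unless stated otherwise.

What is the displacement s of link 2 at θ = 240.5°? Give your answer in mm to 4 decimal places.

seg 1 [0°–89.5°] uniform, h=29: full span → s += 29 → s = 29.0000
seg 2 [89.5°–250.4°] simple-harmonic, h=9: θ=240.5° here. β=151, B=160.9. 9/2·(1 − cos(π·0.9385)) = 8.9162 → s = 37.9162

37.9162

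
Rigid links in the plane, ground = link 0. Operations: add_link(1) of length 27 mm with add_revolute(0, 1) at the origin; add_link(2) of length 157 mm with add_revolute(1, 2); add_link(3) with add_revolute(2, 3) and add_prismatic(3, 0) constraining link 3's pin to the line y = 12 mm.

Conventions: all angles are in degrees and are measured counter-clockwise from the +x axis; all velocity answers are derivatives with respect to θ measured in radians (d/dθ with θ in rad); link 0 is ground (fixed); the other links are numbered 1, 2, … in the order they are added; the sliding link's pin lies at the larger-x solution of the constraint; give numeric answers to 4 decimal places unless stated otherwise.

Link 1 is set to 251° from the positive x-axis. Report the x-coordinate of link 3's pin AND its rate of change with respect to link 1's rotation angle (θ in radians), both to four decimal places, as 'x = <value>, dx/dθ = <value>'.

geometry: r = 27 mm, L = 157 mm, e = 12 mm
crank pin P = (r cos θ, r sin θ) = (-8.790340, -25.529002)
h = r sin θ − e = -25.529002 − 12 = -37.529002
x = r cos θ + √(L² − h²) = -8.790340 + 152.448595 = 143.658255
dx/dθ = −r sin θ − h·r cos θ/√(L² − h²) (θ in radians; h = -37.529002) = 23.365041

x = 143.6583, dx/dθ = 23.3650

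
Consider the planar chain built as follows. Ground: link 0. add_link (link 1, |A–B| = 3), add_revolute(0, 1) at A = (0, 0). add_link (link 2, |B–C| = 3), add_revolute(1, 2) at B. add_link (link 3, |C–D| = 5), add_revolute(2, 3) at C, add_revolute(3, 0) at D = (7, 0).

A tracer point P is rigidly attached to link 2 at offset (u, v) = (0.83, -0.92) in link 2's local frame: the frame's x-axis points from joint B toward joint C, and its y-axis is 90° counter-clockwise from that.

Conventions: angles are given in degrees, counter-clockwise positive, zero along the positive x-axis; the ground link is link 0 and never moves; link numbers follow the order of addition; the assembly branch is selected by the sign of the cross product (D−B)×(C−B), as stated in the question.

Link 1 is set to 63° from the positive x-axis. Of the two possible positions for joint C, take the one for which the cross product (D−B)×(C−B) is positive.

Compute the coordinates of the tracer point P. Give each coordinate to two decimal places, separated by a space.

A=(0,0), D=(7.00,0)
B = A + 3.00·(cos63°, sin63°) = (1.3620, 2.6730)
|BD| = 6.2396
circle(B,3.00) ∩ circle(D,5.00): a=1.8377, h=2.3713
  candidates: C₊=(4.0383,4.0285) cross=14.796; C₋=(2.0066,-0.2569) cross=-14.796
  branch + wants cross > 0 → take C=(4.0383,4.0285) (cross=14.796)
ex = (C−B)/|BC| = (0.8921,0.4518); ey = (-0.4518,0.8921)
P = B + 0.83·ex + -0.92·ey = (2.5181,2.2273)

2.52 2.23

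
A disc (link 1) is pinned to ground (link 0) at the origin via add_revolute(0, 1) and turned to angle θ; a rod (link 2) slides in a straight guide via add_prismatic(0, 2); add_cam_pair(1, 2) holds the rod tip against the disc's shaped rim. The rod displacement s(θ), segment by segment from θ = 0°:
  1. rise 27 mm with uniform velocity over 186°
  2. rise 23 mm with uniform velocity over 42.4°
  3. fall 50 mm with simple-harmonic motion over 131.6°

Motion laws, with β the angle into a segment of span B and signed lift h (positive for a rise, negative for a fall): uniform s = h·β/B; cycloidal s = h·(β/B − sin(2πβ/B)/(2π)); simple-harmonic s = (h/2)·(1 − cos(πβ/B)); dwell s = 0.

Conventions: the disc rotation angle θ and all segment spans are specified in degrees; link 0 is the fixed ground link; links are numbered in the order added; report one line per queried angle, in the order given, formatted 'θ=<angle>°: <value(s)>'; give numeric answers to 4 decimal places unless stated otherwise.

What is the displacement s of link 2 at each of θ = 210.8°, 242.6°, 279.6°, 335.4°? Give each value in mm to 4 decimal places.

segment 1 (0° to 186°, uniform, h = 27) is passed completely: s = 0.0000 + (27) = 27.0000
θ = 210.8° falls in segment 2 (186° to 228.4°, uniform, h = 23): β = 210.8 − 186 = 24.8°, B = 42.4°; Δs = 23·24.8/42.4 = 13.4528; s = 27.0000 + 13.4528 = 40.4528
segment 2 (186° to 228.4°, uniform, h = 23) is passed completely: s = 27.0000 + (23) = 50.0000
θ = 242.6° falls in segment 3 (228.4° to 360°, simple-harmonic, h = -50): β = 242.6 − 228.4 = 14.2°, B = 131.6°; Δs = -50/2·(1 − cos(π·0.1079)) = -1.4227; s = 50.0000 − 1.4227 = 48.5773
θ = 279.6° falls in segment 3 (228.4° to 360°, simple-harmonic, h = -50): β = 279.6 − 228.4 = 51.2°, B = 131.6°; Δs = -50/2·(1 − cos(π·0.3891)) = -16.4620; s = 50.0000 − 16.4620 = 33.5380
θ = 335.4° falls in segment 3 (228.4° to 360°, simple-harmonic, h = -50): β = 335.4 − 228.4 = 107°, B = 131.6°; Δs = -50/2·(1 − cos(π·0.8131)) = -45.8116; s = 50.0000 − 45.8116 = 4.1884

θ=210.8°: 40.4528
θ=242.6°: 48.5773
θ=279.6°: 33.5380
θ=335.4°: 4.1884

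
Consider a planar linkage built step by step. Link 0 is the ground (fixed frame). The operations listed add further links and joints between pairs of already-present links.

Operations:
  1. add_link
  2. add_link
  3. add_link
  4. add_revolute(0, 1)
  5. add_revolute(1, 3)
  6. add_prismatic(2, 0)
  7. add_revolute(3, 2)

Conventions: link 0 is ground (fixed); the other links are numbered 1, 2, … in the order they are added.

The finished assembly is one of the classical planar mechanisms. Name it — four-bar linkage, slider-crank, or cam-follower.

links: 4 (incl. ground); joints: 3 revolute, 1 prismatic, 0 higher (cam) pair, forming one closed loop
4 links, 3 revolutes + 1 prismatic in one loop → slider-crank

slider-crank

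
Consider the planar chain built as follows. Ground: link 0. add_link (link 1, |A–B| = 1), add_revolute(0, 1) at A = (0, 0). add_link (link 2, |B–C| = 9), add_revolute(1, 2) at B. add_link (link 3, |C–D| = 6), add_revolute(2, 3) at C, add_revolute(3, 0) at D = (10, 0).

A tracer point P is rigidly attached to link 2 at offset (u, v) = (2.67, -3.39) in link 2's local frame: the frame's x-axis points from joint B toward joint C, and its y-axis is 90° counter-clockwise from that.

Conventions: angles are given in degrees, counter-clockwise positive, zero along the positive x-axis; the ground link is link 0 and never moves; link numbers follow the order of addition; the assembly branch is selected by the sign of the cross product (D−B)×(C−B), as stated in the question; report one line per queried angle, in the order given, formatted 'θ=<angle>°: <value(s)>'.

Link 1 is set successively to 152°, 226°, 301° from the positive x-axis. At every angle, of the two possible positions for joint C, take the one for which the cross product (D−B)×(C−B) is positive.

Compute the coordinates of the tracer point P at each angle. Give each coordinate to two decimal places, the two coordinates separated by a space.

A=(0,0), D=(10.00,0)
θ=152°: B = A + 1.00·(cos152°, sin152°) = (-0.8829, 0.4695)
θ=152°: |BD| = 10.8931
θ=152°: circle(B,9.00) ∩ circle(D,6.00): a=7.5121, h=4.9567
θ=152°:   candidates: C₊=(6.8358,5.0978) cross=53.994; C₋=(6.4085,-4.8064) cross=-53.994
θ=152°:   branch + wants cross > 0 → take C=(6.8358,5.0978) (cross=53.994)
θ=152°: ex = (C−B)/|BC| = (0.8576,0.5143); ey = (-0.5143,0.8576)
θ=152°: P = B + 2.67·ex + -3.39·ey = (3.1503,-1.0648)
θ=226°: B = A + 1.00·(cos226°, sin226°) = (-0.6947, -0.7193)
θ=226°: |BD| = 10.7188
θ=226°: circle(B,9.00) ∩ circle(D,6.00): a=7.4585, h=5.0369
θ=226°:   candidates: C₊=(6.4090,4.8068) cross=53.990; C₋=(7.0851,-5.2444) cross=-53.990
θ=226°:   branch + wants cross > 0 → take C=(6.4090,4.8068) (cross=53.990)
θ=226°: ex = (C−B)/|BC| = (0.7893,0.6140); ey = (-0.6140,0.7893)
θ=226°: P = B + 2.67·ex + -3.39·ey = (3.4943,-1.7557)
θ=301°: B = A + 1.00·(cos301°, sin301°) = (0.5150, -0.8572)
θ=301°: |BD| = 9.5236
θ=301°: circle(B,9.00) ∩ circle(D,6.00): a=7.1244, h=5.4994
θ=301°:   candidates: C₊=(7.1155,5.2612) cross=52.374; C₋=(8.1055,-5.6930) cross=-52.374
θ=301°:   branch + wants cross > 0 → take C=(7.1155,5.2612) (cross=52.374)
θ=301°: ex = (C−B)/|BC| = (0.7334,0.6798); ey = (-0.6798,0.7334)
θ=301°: P = B + 2.67·ex + -3.39·ey = (4.7777,-1.5282)

θ=152°: 3.15 -1.06
θ=226°: 3.49 -1.76
θ=301°: 4.78 -1.53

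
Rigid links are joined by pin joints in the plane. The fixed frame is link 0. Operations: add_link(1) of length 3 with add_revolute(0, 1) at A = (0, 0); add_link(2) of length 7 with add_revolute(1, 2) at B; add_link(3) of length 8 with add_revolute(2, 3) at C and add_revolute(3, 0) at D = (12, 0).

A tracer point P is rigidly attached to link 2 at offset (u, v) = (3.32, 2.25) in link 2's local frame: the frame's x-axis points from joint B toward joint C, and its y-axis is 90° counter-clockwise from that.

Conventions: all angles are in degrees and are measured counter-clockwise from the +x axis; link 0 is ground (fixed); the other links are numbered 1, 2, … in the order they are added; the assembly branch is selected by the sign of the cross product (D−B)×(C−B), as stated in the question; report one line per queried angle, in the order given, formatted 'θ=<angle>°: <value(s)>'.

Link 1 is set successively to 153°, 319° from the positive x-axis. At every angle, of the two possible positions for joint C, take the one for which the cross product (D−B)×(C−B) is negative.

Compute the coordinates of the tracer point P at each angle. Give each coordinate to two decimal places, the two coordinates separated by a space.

A=(0,0), D=(12.00,0)
θ=153°: B = A + 3.00·(cos153°, sin153°) = (-2.6730, 1.3620)
θ=153°: |BD| = 14.7361
θ=153°: circle(B,7.00) ∩ circle(D,8.00): a=6.8591, h=1.3974
θ=153°:   candidates: C₊=(4.2859,2.1195) cross=20.593; C₋=(4.0276,-0.6634) cross=-20.593
θ=153°:   branch - wants cross < 0 → take C=(4.0276,-0.6634) (cross=-20.593)
θ=153°: ex = (C−B)/|BC| = (0.9572,-0.2893); ey = (0.2893,0.9572)
θ=153°: P = B + 3.32·ex + 2.25·ey = (1.1560,2.5551)
θ=319°: B = A + 3.00·(cos319°, sin319°) = (2.2641, -1.9682)
θ=319°: |BD| = 9.9328
θ=319°: circle(B,7.00) ∩ circle(D,8.00): a=4.2113, h=5.5915
θ=319°:   candidates: C₊=(5.2840,4.3469) cross=55.539; C₋=(7.4999,-6.6143) cross=-55.539
θ=319°:   branch - wants cross < 0 → take C=(7.4999,-6.6143) (cross=-55.539)
θ=319°: ex = (C−B)/|BC| = (0.7480,-0.6637); ey = (0.6637,0.7480)
θ=319°: P = B + 3.32·ex + 2.25·ey = (6.2408,-2.4888)

θ=153°: 1.16 2.56
θ=319°: 6.24 -2.49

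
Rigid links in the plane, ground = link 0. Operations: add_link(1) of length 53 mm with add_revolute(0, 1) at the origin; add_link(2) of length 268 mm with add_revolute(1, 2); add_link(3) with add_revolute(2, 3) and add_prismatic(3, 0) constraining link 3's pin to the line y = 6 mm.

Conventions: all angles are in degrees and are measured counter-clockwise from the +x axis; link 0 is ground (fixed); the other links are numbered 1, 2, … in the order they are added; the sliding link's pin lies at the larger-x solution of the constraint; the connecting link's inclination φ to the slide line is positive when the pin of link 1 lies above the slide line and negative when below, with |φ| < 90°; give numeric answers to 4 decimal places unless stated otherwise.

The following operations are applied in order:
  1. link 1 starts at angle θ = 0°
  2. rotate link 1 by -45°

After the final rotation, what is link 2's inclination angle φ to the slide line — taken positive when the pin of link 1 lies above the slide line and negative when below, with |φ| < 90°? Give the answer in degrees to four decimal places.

geometry: r = 53 mm, L = 268 mm, e = 6 mm; θ starts at 0°
rotate link 1 by -45°: θ ← 0° -45° = -45°
h = r sin θ − e = -37.476659 − 6 = -43.476659
sin φ = h / L = -43.476659 / 268 = -0.16222634
φ = arcsin(-0.16222634) = -9.336145°

-9.3361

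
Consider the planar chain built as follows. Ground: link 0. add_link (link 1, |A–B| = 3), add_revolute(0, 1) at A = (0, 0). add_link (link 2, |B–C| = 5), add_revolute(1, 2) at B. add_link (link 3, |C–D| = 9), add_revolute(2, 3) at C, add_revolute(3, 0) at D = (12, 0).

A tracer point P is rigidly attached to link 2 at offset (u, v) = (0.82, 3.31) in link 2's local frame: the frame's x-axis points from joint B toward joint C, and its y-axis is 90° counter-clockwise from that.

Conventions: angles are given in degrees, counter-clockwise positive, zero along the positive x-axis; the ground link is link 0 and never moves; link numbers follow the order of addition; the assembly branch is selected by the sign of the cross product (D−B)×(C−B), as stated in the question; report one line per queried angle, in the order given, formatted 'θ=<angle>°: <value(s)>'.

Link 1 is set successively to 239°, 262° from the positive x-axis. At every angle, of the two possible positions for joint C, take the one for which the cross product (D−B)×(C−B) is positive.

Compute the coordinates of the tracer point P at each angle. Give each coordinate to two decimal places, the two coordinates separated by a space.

A=(0,0), D=(12.00,0)
θ=239°: B = A + 3.00·(cos239°, sin239°) = (-1.5451, -2.5715)
θ=239°: |BD| = 13.7870
θ=239°: circle(B,5.00) ∩ circle(D,9.00): a=4.8626, h=1.1640
θ=239°:   candidates: C₊=(3.0151,-0.5210) cross=16.048; C₋=(3.4493,-2.8081) cross=-16.048
θ=239°:   branch + wants cross > 0 → take C=(3.0151,-0.5210) (cross=16.048)
θ=239°: ex = (C−B)/|BC| = (0.9120,0.4101); ey = (-0.4101,0.9120)
θ=239°: P = B + 0.82·ex + 3.31·ey = (-2.1547,0.7836)
θ=262°: B = A + 3.00·(cos262°, sin262°) = (-0.4175, -2.9708)
θ=262°: |BD| = 12.7679
θ=262°: circle(B,5.00) ∩ circle(D,9.00): a=4.1910, h=2.7268
θ=262°:   candidates: C₊=(3.0240,0.6563) cross=34.816; C₋=(4.2929,-4.6477) cross=-34.816
θ=262°:   branch + wants cross > 0 → take C=(3.0240,0.6563) (cross=34.816)
θ=262°: ex = (C−B)/|BC| = (0.6883,0.7254); ey = (-0.7254,0.6883)
θ=262°: P = B + 0.82·ex + 3.31·ey = (-2.2543,-0.0977)

θ=239°: -2.15 0.78
θ=262°: -2.25 -0.10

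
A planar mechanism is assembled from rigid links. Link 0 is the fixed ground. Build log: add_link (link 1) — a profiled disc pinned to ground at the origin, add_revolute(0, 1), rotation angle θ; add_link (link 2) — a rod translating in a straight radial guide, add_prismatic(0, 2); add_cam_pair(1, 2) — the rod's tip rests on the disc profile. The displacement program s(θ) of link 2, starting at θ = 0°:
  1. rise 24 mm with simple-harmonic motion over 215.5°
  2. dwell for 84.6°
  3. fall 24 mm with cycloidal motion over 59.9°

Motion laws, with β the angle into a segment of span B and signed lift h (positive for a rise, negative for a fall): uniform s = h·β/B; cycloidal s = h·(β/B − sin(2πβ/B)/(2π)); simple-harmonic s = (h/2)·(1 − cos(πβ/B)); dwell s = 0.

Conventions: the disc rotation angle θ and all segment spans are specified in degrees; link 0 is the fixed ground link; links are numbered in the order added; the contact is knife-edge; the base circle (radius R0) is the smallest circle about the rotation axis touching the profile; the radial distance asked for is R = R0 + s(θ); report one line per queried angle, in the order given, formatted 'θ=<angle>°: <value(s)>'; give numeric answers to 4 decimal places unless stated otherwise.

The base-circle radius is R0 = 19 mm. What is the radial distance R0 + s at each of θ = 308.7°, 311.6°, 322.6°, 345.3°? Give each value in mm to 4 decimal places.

seg 1 [0°–215.5°] simple-harmonic, h=24: full span → s += 24 → s = 24.0000
seg 2 [215.5°–300.1°] dwell: s stays 24.0000
seg 3 [300.1°–360°] cycloidal, h=-24: θ=308.7° here. β=8.6, B=59.9. -24·(0.1436 − sin(2π·0.1436)/(2π)) = -0.4487 → s = 23.5513
seg 3 [300.1°–360°] cycloidal, h=-24: θ=311.6° here. β=11.5, B=59.9. -24·(0.1920 − sin(2π·0.1920)/(2π)) = -1.0389 → s = 22.9611
seg 3 [300.1°–360°] cycloidal, h=-24: θ=322.6° here. β=22.5, B=59.9. -24·(0.3756 − sin(2π·0.3756)/(2π)) = -6.3247 → s = 17.6753
seg 3 [300.1°–360°] cycloidal, h=-24: θ=345.3° here. β=45.2, B=59.9. -24·(0.7546 − sin(2π·0.7546)/(2π)) = -21.9283 → s = 2.0717
θ=308.7°: R = R0 + s = 19 + 23.5513 = 42.5513
θ=311.6°: R = R0 + s = 19 + 22.9611 = 41.9611
θ=322.6°: R = R0 + s = 19 + 17.6753 = 36.6753
θ=345.3°: R = R0 + s = 19 + 2.0717 = 21.0717

θ=308.7°: 42.5513
θ=311.6°: 41.9611
θ=322.6°: 36.6753
θ=345.3°: 21.0717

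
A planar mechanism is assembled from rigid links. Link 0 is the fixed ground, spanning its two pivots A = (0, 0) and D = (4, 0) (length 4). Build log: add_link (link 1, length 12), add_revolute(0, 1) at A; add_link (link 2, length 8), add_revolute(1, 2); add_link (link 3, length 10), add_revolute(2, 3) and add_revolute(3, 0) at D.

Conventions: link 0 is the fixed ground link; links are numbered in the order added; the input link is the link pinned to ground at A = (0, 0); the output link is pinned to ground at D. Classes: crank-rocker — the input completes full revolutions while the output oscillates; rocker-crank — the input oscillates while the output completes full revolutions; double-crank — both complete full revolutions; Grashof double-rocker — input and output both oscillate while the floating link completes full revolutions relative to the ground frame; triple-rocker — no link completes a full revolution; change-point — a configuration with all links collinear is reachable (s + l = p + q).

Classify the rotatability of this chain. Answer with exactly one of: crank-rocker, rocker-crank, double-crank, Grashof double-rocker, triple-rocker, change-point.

lengths: ground=4, input=12, coupler=8, output=10
sorted: s=4 (shortest), l=12 (longest), p+q=18
s + l = 16 vs p + q = 18
s + l < p + q (Grashof) with shortest = ground link → double-crank

double-crank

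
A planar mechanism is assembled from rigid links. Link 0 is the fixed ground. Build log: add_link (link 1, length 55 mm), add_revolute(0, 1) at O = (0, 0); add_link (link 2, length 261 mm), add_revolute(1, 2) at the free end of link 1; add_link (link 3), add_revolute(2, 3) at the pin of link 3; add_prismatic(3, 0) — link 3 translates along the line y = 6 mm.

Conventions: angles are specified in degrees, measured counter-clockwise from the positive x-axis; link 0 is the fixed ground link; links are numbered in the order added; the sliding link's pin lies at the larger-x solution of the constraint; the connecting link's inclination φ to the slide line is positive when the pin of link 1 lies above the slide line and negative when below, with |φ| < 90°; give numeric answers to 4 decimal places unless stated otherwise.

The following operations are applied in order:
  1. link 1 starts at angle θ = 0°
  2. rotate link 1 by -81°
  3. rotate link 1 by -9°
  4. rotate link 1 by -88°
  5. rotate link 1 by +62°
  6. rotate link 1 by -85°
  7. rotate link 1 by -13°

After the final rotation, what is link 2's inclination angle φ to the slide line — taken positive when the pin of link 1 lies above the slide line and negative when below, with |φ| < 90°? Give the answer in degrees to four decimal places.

geometry: r = 55 mm, L = 261 mm, e = 6 mm; θ starts at 0°
rotate link 1 by -81°: θ ← 0° -81° = -81°
rotate link 1 by -9°: θ ← -81° -9° = -90°
rotate link 1 by -88°: θ ← -90° -88° = -178°
rotate link 1 by +62°: θ ← -178° +62° = -116°
rotate link 1 by -85°: θ ← -116° -85° = -201°
rotate link 1 by -13°: θ ← -201° -13° = -214°
h = r sin θ − e = 30.755610 − 6 = 24.755610
sin φ = h / L = 24.755610 / 261 = 0.09484908
φ = arcsin(0.09484908) = 5.442633°

5.4426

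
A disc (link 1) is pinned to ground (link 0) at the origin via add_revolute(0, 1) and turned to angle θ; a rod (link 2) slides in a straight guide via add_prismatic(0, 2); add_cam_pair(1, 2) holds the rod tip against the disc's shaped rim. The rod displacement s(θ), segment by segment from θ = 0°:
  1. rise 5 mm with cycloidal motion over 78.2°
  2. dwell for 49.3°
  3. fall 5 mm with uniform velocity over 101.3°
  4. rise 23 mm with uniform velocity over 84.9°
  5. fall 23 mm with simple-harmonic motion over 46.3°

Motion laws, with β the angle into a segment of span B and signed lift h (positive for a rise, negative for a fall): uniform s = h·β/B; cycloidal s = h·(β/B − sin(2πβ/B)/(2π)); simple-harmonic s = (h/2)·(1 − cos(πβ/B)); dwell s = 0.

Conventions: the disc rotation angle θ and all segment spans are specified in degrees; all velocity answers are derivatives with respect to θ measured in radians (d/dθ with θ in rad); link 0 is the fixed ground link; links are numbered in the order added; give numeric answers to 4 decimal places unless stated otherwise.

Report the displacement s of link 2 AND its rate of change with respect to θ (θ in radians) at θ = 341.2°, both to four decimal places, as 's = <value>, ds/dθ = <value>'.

segment 1 (0° to 78.2°, cycloidal, h = 5) is passed completely: s = 0.0000 + (5) = 5.0000
segment 2 (78.2° to 127.5°, dwell): s unchanged at 5.0000
segment 3 (127.5° to 228.8°, uniform, h = -5) is passed completely: s = 5.0000 + (-5) = 0.0000
segment 4 (228.8° to 313.7°, uniform, h = 23) is passed completely: s = 0.0000 + (23) = 23.0000
θ = 341.2° falls in segment 5 (313.7° to 360°, simple-harmonic, h = -23): β = 341.2 − 313.7 = 27.5°, B = 46.3°; Δs = -23/2·(1 − cos(π·0.5940)) = -14.8453; s = 23.0000 − 14.8453 = 8.1547
velocity in seg [313.7°–360°] (simple-harmonic), θ in radians: β = 27.5° = 0.4800 rad, B = 46.3° = 0.8081 rad; ds/dθ = (πh/(2B)) sin(πβ/B) = (π·(-23)/(2·0.8081)) sin(π·0.5940) = -42.775029 mm/rad

s = 8.1547, ds/dθ = -42.7750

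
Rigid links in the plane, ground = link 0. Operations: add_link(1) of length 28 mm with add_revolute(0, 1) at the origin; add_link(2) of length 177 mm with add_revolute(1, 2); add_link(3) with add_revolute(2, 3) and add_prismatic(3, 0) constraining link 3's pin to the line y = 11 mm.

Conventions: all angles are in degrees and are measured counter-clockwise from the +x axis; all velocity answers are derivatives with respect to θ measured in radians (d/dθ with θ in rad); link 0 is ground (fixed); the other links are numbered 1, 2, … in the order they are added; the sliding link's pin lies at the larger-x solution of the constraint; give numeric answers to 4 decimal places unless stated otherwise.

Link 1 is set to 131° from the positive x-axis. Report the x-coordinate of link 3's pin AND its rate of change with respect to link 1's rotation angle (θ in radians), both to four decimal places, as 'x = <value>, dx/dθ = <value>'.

geometry: r = 28 mm, L = 177 mm, e = 11 mm
crank pin P = (r cos θ, r sin θ) = (-18.369653, 21.131868)
h = r sin θ − e = 21.131868 − 11 = 10.131868
x = r cos θ + √(L² − h²) = -18.369653 + 176.709777 = 158.340124
dx/dθ = −r sin θ − h·r cos θ/√(L² − h²) (θ in radians; h = 10.131868) = -20.078622

x = 158.3401, dx/dθ = -20.0786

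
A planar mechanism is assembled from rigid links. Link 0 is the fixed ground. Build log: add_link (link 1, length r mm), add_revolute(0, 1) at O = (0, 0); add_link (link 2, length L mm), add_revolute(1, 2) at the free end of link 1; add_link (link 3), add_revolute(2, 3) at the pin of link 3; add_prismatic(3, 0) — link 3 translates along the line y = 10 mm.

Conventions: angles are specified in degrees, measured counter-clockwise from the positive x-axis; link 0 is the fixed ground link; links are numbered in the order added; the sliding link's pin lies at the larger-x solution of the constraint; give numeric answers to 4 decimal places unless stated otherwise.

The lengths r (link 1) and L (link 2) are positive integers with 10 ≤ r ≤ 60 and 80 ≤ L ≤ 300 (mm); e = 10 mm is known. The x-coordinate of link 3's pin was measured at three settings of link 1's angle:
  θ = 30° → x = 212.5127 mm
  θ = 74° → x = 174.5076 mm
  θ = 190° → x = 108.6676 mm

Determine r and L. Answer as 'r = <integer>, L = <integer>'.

constraint per measurement: (x − r cos θ)² + (r sin θ − e)² = L²
subtracting the θ₁ and θ₂ equations cancels the r² and L² terms:
r = (x₁² − x₂²) / (2[(x₁cos θ₁ + e sin θ₁) − (x₂cos θ₂ + e sin θ₂)]) = 56.0000 → r = 56
L² = (x₁ − r cos θ₁)² + (r sin θ₁ − e)² = 27225.0112 → L = 165.0000 → L = 165
check at θ₃=190°: x = 108.6676 (printed 108.6676) ✓

r = 56, L = 165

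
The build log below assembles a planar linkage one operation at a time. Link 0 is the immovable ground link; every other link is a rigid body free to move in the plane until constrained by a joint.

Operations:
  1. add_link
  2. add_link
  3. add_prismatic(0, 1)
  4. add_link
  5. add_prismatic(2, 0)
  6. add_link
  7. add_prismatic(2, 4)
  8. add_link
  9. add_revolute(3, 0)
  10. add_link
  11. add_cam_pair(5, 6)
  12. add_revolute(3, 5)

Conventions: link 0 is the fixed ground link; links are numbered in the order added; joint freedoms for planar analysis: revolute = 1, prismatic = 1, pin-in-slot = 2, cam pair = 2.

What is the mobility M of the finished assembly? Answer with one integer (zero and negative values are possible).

(L,J1,J2)=(1,0,0); link0 fixed
link1: (2,0,0)
link2: (3,0,0)
P 0-1 [J1]: (3,1,0)
link3: (4,1,0)
P 2-0 [J1]: (4,2,0)
link4: (5,2,0)
P 2-4 [J1]: (5,3,0)
link5: (6,3,0)
R 3-0 [J1]: (6,4,0)
link6: (7,4,0)
C 5-6 [J2]: (7,4,1)
R 3-5 [J1]: (7,5,1)
Grübler: 3·6 − 2·5 − 1 = 7

M = 7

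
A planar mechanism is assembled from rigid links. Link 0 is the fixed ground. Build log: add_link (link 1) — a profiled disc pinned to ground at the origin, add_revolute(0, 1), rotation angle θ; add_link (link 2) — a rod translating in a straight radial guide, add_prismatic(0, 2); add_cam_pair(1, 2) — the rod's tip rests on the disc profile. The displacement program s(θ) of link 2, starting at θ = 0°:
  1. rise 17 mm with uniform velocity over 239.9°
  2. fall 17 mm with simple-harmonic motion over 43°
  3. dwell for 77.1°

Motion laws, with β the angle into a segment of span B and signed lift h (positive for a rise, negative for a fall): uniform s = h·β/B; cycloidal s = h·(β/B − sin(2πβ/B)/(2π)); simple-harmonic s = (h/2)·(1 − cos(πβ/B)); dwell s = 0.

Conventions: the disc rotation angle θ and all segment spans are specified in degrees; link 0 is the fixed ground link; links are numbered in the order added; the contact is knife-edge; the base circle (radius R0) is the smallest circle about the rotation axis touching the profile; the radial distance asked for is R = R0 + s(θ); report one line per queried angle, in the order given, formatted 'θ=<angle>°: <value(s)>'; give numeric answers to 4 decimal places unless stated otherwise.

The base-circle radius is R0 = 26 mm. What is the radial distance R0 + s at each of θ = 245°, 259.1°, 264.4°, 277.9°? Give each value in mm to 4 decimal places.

seg 1 [0°–239.9°] uniform, h=17: full span → s += 17 → s = 17.0000
seg 2 [239.9°–282.9°] simple-harmonic, h=-17: θ=245° here. β=5.1, B=43. -17/2·(1 − cos(π·0.1186)) = -0.5833 → s = 16.4167
seg 2 [239.9°–282.9°] simple-harmonic, h=-17: θ=259.1° here. β=19.2, B=43. -17/2·(1 − cos(π·0.4465)) = -7.0784 → s = 9.9216
seg 2 [239.9°–282.9°] simple-harmonic, h=-17: θ=264.4° here. β=24.5, B=43. -17/2·(1 − cos(π·0.5698)) = -10.3482 → s = 6.6518
seg 2 [239.9°–282.9°] simple-harmonic, h=-17: θ=277.9° here. β=38, B=43. -17/2·(1 − cos(π·0.8837)) = -16.4391 → s = 0.5609
θ=245°: R = R0 + s = 26 + 16.4167 = 42.4167
θ=259.1°: R = R0 + s = 26 + 9.9216 = 35.9216
θ=264.4°: R = R0 + s = 26 + 6.6518 = 32.6518
θ=277.9°: R = R0 + s = 26 + 0.5609 = 26.5609

θ=245°: 42.4167
θ=259.1°: 35.9216
θ=264.4°: 32.6518
θ=277.9°: 26.5609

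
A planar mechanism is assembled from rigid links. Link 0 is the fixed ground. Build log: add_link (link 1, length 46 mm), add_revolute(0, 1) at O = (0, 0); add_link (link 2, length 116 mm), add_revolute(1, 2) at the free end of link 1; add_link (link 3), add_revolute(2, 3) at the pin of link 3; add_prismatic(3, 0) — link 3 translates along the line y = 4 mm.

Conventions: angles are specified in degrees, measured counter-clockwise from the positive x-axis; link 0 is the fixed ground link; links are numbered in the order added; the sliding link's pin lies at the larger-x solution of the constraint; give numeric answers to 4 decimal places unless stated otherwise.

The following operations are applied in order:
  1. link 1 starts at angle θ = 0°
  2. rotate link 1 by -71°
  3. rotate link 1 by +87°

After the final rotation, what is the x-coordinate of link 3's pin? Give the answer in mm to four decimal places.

geometry: r = 46 mm, L = 116 mm, e = 4 mm; θ starts at 0°
rotate link 1 by -71°: θ ← 0° -71° = -71°
rotate link 1 by +87°: θ ← -71° +87° = 16°
crank pin P = (r cos θ, r sin θ) = (44.218038, 12.679318)
h = r sin θ − e = 12.679318 − 4 = 8.679318
x = r cos θ + √(L² − h²) = 44.218038 + 115.674844 = 159.892882

159.8929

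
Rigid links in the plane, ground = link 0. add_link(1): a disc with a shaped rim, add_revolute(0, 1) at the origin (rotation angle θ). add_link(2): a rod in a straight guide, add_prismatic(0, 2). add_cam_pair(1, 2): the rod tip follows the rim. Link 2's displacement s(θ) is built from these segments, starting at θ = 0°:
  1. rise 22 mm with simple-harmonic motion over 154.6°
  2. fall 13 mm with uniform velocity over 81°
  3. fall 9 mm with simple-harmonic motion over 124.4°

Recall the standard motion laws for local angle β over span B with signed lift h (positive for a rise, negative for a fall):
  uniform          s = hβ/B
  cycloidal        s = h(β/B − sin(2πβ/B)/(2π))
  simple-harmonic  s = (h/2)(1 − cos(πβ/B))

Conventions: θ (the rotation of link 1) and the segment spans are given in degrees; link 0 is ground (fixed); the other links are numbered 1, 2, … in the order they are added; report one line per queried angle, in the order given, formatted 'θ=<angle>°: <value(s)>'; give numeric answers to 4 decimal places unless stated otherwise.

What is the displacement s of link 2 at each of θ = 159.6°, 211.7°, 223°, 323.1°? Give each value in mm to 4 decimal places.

segment 1 (0° to 154.6°, simple-harmonic, h = 22) is passed completely: s = 0.0000 + (22) = 22.0000
θ = 159.6° falls in segment 2 (154.6° to 235.6°, uniform, h = -13): β = 159.6 − 154.6 = 5°, B = 81°; Δs = -13·5/81 = -0.8025; s = 22.0000 − 0.8025 = 21.1975
θ = 211.7° falls in segment 2 (154.6° to 235.6°, uniform, h = -13): β = 211.7 − 154.6 = 57.1°, B = 81°; Δs = -13·57.1/81 = -9.1642; s = 22.0000 − 9.1642 = 12.8358
θ = 223° falls in segment 2 (154.6° to 235.6°, uniform, h = -13): β = 223 − 154.6 = 68.4°, B = 81°; Δs = -13·68.4/81 = -10.9778; s = 22.0000 − 10.9778 = 11.0222
segment 2 (154.6° to 235.6°, uniform, h = -13) is passed completely: s = 22.0000 + (-13) = 9.0000
θ = 323.1° falls in segment 3 (235.6° to 360°, simple-harmonic, h = -9): β = 323.1 − 235.6 = 87.5°, B = 124.4°; Δs = -9/2·(1 − cos(π·0.7034)) = -7.1835; s = 9.0000 − 7.1835 = 1.8165

θ=159.6°: 21.1975
θ=211.7°: 12.8358
θ=223°: 11.0222
θ=323.1°: 1.8165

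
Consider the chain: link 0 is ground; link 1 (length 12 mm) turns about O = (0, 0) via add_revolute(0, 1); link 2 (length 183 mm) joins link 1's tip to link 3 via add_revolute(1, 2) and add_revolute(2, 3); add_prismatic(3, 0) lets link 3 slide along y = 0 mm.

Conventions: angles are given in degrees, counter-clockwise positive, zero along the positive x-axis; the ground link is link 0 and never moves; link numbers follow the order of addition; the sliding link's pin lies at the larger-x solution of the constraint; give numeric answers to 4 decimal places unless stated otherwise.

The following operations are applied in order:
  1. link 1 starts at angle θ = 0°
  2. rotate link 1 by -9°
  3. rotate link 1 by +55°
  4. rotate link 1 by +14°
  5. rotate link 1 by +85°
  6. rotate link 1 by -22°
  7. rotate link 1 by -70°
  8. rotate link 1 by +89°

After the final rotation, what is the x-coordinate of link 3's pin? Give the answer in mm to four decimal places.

geometry: r = 12 mm, L = 183 mm, e = 0 mm; θ starts at 0°
rotate link 1 by -9°: θ ← 0° -9° = -9°
rotate link 1 by +55°: θ ← -9° +55° = 46°
rotate link 1 by +14°: θ ← 46° +14° = 60°
rotate link 1 by +85°: θ ← 60° +85° = 145°
rotate link 1 by -22°: θ ← 145° -22° = 123°
rotate link 1 by -70°: θ ← 123° -70° = 53°
rotate link 1 by +89°: θ ← 53° +89° = 142°
crank pin P = (r cos θ, r sin θ) = (-9.456129, 7.387938)
h = r sin θ − e = 7.387938 − 0 = 7.387938
x = r cos θ + √(L² − h²) = -9.456129 + 182.850809 = 173.394680

173.3947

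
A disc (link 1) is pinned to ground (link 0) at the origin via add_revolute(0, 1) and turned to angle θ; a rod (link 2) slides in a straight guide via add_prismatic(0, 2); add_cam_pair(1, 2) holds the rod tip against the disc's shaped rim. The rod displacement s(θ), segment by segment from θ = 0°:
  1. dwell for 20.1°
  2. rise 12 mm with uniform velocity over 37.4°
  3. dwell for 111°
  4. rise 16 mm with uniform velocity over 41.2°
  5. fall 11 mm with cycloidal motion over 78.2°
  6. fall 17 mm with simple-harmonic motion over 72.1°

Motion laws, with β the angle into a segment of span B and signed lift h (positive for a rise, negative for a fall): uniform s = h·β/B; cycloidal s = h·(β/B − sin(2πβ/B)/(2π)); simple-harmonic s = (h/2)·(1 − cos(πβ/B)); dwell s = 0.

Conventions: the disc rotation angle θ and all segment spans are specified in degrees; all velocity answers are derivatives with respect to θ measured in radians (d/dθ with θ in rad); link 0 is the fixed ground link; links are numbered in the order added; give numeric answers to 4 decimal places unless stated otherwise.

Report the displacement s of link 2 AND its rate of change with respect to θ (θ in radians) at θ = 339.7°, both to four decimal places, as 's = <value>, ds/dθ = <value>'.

segment 1 (0° to 20.1°, dwell): s unchanged at 0.0000
segment 2 (20.1° to 57.5°, uniform, h = 12) is passed completely: s = 0.0000 + (12) = 12.0000
segment 3 (57.5° to 168.5°, dwell): s unchanged at 12.0000
segment 4 (168.5° to 209.7°, uniform, h = 16) is passed completely: s = 12.0000 + (16) = 28.0000
segment 5 (209.7° to 287.9°, cycloidal, h = -11) is passed completely: s = 28.0000 + (-11) = 17.0000
θ = 339.7° falls in segment 6 (287.9° to 360°, simple-harmonic, h = -17): β = 339.7 − 287.9 = 51.8°, B = 72.1°; Δs = -17/2·(1 − cos(π·0.7184)) = -13.8861; s = 17.0000 − 13.8861 = 3.1139
velocity in seg [287.9°–360°] (simple-harmonic), θ in radians: β = 51.8° = 0.9041 rad, B = 72.1° = 1.2584 rad; ds/dθ = (πh/(2B)) sin(πβ/B) = (π·(-17)/(2·1.2584)) sin(π·0.7184) = -16.416513 mm/rad

s = 3.1139, ds/dθ = -16.4165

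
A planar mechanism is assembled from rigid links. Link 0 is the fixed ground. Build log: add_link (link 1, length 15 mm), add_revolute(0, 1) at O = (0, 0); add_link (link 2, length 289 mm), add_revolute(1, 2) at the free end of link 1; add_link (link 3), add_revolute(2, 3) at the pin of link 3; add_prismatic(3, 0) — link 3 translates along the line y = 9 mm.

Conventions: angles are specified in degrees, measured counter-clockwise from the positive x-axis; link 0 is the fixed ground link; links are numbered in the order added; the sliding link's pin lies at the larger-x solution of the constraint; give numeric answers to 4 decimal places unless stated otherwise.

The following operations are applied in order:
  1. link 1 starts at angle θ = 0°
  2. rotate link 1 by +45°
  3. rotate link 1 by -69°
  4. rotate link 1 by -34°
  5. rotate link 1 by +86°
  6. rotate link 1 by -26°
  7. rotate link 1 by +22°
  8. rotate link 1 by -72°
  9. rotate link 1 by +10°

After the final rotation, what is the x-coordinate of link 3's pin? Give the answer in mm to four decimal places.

geometry: r = 15 mm, L = 289 mm, e = 9 mm; θ starts at 0°
rotate link 1 by +45°: θ ← 0° +45° = 45°
rotate link 1 by -69°: θ ← 45° -69° = -24°
rotate link 1 by -34°: θ ← -24° -34° = -58°
rotate link 1 by +86°: θ ← -58° +86° = 28°
rotate link 1 by -26°: θ ← 28° -26° = 2°
rotate link 1 by +22°: θ ← 2° +22° = 24°
rotate link 1 by -72°: θ ← 24° -72° = -48°
rotate link 1 by +10°: θ ← -48° +10° = -38°
crank pin P = (r cos θ, r sin θ) = (11.820161, -9.234922)
h = r sin θ − e = -9.234922 − 9 = -18.234922
x = r cos θ + √(L² − h²) = 11.820161 + 288.424145 = 300.244307

300.2443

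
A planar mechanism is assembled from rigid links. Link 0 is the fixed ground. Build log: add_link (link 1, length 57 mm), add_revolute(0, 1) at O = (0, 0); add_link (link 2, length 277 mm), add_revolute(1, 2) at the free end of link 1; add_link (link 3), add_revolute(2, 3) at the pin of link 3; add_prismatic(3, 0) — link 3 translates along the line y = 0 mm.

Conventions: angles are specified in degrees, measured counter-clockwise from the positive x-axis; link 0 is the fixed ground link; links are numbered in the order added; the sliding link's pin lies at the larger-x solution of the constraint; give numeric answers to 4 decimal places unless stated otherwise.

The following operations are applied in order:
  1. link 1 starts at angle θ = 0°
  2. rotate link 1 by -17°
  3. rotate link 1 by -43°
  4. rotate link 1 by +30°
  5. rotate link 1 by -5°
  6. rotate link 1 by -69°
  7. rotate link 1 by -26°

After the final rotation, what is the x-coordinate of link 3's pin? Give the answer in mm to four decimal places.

geometry: r = 57 mm, L = 277 mm, e = 0 mm; θ starts at 0°
rotate link 1 by -17°: θ ← 0° -17° = -17°
rotate link 1 by -43°: θ ← -17° -43° = -60°
rotate link 1 by +30°: θ ← -60° +30° = -30°
rotate link 1 by -5°: θ ← -30° -5° = -35°
rotate link 1 by -69°: θ ← -35° -69° = -104°
rotate link 1 by -26°: θ ← -104° -26° = -130°
crank pin P = (r cos θ, r sin θ) = (-36.638894, -43.664533)
h = r sin θ − e = -43.664533 − 0 = -43.664533
x = r cos θ + √(L² − h²) = -36.638894 + 273.536850 = 236.897957

236.8980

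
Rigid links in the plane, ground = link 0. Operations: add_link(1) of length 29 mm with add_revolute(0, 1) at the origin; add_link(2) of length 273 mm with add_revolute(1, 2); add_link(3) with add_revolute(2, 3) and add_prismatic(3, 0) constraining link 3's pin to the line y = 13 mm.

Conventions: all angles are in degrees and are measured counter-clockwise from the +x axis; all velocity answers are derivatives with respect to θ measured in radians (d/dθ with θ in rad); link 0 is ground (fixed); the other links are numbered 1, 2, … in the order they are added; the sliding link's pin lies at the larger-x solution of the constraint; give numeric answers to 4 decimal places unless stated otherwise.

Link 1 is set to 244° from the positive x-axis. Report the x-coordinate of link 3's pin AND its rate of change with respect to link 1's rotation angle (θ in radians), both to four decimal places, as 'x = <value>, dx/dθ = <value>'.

geometry: r = 29 mm, L = 273 mm, e = 13 mm
crank pin P = (r cos θ, r sin θ) = (-12.712763, -26.065027)
h = r sin θ − e = -26.065027 − 13 = -39.065027
x = r cos θ + √(L² − h²) = -12.712763 + 270.190532 = 257.477769
dx/dθ = −r sin θ − h·r cos θ/√(L² − h²) (θ in radians; h = -39.065027) = 24.226975

x = 257.4778, dx/dθ = 24.2270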